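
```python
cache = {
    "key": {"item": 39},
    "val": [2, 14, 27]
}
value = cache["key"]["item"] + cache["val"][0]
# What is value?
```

Trace (tracking value):
cache = {'key': {'item': 39}, 'val': [2, 14, 27]}  # -> cache = {'key': {'item': 39}, 'val': [2, 14, 27]}
value = cache['key']['item'] + cache['val'][0]  # -> value = 41

Answer: 41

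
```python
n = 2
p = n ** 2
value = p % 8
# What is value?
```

Trace (tracking value):
n = 2  # -> n = 2
p = n ** 2  # -> p = 4
value = p % 8  # -> value = 4

Answer: 4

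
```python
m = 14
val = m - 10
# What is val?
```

Answer: 4

Derivation:
Trace (tracking val):
m = 14  # -> m = 14
val = m - 10  # -> val = 4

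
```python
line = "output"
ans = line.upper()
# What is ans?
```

Trace (tracking ans):
line = 'output'  # -> line = 'output'
ans = line.upper()  # -> ans = 'OUTPUT'

Answer: 'OUTPUT'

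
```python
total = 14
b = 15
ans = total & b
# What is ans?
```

Trace (tracking ans):
total = 14  # -> total = 14
b = 15  # -> b = 15
ans = total & b  # -> ans = 14

Answer: 14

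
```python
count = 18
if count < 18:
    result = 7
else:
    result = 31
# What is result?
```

Answer: 31

Derivation:
Trace (tracking result):
count = 18  # -> count = 18
if count < 18:  # condition is False
else:
    result = 31  # -> result = 31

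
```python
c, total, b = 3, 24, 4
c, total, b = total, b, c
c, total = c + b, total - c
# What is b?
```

Trace (tracking b):
c, total, b = (3, 24, 4)  # -> c = 3, total = 24, b = 4
c, total, b = (total, b, c)  # -> c = 24, total = 4, b = 3
c, total = (c + b, total - c)  # -> c = 27, total = -20

Answer: 3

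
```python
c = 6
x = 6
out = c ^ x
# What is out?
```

Answer: 0

Derivation:
Trace (tracking out):
c = 6  # -> c = 6
x = 6  # -> x = 6
out = c ^ x  # -> out = 0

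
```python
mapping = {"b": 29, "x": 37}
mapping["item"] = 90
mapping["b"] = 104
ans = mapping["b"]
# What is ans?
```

Trace (tracking ans):
mapping = {'b': 29, 'x': 37}  # -> mapping = {'b': 29, 'x': 37}
mapping['item'] = 90  # -> mapping = {'b': 29, 'x': 37, 'item': 90}
mapping['b'] = 104  # -> mapping = {'b': 104, 'x': 37, 'item': 90}
ans = mapping['b']  # -> ans = 104

Answer: 104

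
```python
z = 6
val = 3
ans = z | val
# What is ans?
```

Trace (tracking ans):
z = 6  # -> z = 6
val = 3  # -> val = 3
ans = z | val  # -> ans = 7

Answer: 7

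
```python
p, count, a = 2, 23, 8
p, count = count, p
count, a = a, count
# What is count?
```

Answer: 8

Derivation:
Trace (tracking count):
p, count, a = (2, 23, 8)  # -> p = 2, count = 23, a = 8
p, count = (count, p)  # -> p = 23, count = 2
count, a = (a, count)  # -> count = 8, a = 2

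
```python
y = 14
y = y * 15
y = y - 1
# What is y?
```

Answer: 209

Derivation:
Trace (tracking y):
y = 14  # -> y = 14
y = y * 15  # -> y = 210
y = y - 1  # -> y = 209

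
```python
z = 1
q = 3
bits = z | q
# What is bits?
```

Answer: 3

Derivation:
Trace (tracking bits):
z = 1  # -> z = 1
q = 3  # -> q = 3
bits = z | q  # -> bits = 3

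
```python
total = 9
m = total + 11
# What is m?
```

Answer: 20

Derivation:
Trace (tracking m):
total = 9  # -> total = 9
m = total + 11  # -> m = 20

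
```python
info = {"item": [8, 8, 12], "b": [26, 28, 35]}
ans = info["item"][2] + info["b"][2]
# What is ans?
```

Trace (tracking ans):
info = {'item': [8, 8, 12], 'b': [26, 28, 35]}  # -> info = {'item': [8, 8, 12], 'b': [26, 28, 35]}
ans = info['item'][2] + info['b'][2]  # -> ans = 47

Answer: 47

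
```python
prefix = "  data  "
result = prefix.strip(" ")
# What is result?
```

Answer: 'data'

Derivation:
Trace (tracking result):
prefix = '  data  '  # -> prefix = '  data  '
result = prefix.strip(' ')  # -> result = 'data'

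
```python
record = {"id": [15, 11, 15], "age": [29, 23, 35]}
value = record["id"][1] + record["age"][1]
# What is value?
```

Trace (tracking value):
record = {'id': [15, 11, 15], 'age': [29, 23, 35]}  # -> record = {'id': [15, 11, 15], 'age': [29, 23, 35]}
value = record['id'][1] + record['age'][1]  # -> value = 34

Answer: 34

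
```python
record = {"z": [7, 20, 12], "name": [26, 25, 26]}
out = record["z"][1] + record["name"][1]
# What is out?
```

Answer: 45

Derivation:
Trace (tracking out):
record = {'z': [7, 20, 12], 'name': [26, 25, 26]}  # -> record = {'z': [7, 20, 12], 'name': [26, 25, 26]}
out = record['z'][1] + record['name'][1]  # -> out = 45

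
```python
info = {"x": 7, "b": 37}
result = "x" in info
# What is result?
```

Answer: True

Derivation:
Trace (tracking result):
info = {'x': 7, 'b': 37}  # -> info = {'x': 7, 'b': 37}
result = 'x' in info  # -> result = True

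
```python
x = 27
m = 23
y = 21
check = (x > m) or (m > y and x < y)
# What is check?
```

Trace (tracking check):
x = 27  # -> x = 27
m = 23  # -> m = 23
y = 21  # -> y = 21
check = x > m or (m > y and x < y)  # -> check = True

Answer: True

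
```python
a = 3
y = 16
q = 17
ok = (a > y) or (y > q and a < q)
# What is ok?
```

Trace (tracking ok):
a = 3  # -> a = 3
y = 16  # -> y = 16
q = 17  # -> q = 17
ok = a > y or (y > q and a < q)  # -> ok = False

Answer: False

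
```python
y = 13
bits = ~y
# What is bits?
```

Answer: -14

Derivation:
Trace (tracking bits):
y = 13  # -> y = 13
bits = ~y  # -> bits = -14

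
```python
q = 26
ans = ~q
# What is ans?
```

Trace (tracking ans):
q = 26  # -> q = 26
ans = ~q  # -> ans = -27

Answer: -27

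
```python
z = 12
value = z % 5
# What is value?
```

Trace (tracking value):
z = 12  # -> z = 12
value = z % 5  # -> value = 2

Answer: 2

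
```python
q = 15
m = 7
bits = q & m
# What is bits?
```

Answer: 7

Derivation:
Trace (tracking bits):
q = 15  # -> q = 15
m = 7  # -> m = 7
bits = q & m  # -> bits = 7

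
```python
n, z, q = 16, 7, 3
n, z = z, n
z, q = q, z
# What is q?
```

Answer: 16

Derivation:
Trace (tracking q):
n, z, q = (16, 7, 3)  # -> n = 16, z = 7, q = 3
n, z = (z, n)  # -> n = 7, z = 16
z, q = (q, z)  # -> z = 3, q = 16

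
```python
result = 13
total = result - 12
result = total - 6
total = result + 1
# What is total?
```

Answer: -4

Derivation:
Trace (tracking total):
result = 13  # -> result = 13
total = result - 12  # -> total = 1
result = total - 6  # -> result = -5
total = result + 1  # -> total = -4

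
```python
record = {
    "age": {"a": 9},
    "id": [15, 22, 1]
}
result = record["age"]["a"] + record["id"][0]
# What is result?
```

Answer: 24

Derivation:
Trace (tracking result):
record = {'age': {'a': 9}, 'id': [15, 22, 1]}  # -> record = {'age': {'a': 9}, 'id': [15, 22, 1]}
result = record['age']['a'] + record['id'][0]  # -> result = 24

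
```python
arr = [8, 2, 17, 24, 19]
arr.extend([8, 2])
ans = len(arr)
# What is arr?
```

Answer: [8, 2, 17, 24, 19, 8, 2]

Derivation:
Trace (tracking arr):
arr = [8, 2, 17, 24, 19]  # -> arr = [8, 2, 17, 24, 19]
arr.extend([8, 2])  # -> arr = [8, 2, 17, 24, 19, 8, 2]
ans = len(arr)  # -> ans = 7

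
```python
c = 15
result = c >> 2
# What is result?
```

Answer: 3

Derivation:
Trace (tracking result):
c = 15  # -> c = 15
result = c >> 2  # -> result = 3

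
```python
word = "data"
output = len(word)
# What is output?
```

Answer: 4

Derivation:
Trace (tracking output):
word = 'data'  # -> word = 'data'
output = len(word)  # -> output = 4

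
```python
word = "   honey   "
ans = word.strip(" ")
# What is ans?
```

Trace (tracking ans):
word = '   honey   '  # -> word = '   honey   '
ans = word.strip(' ')  # -> ans = 'honey'

Answer: 'honey'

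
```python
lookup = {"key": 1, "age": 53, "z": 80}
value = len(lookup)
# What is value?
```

Answer: 3

Derivation:
Trace (tracking value):
lookup = {'key': 1, 'age': 53, 'z': 80}  # -> lookup = {'key': 1, 'age': 53, 'z': 80}
value = len(lookup)  # -> value = 3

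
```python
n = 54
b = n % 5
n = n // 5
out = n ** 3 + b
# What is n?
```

Trace (tracking n):
n = 54  # -> n = 54
b = n % 5  # -> b = 4
n = n // 5  # -> n = 10
out = n ** 3 + b  # -> out = 1004

Answer: 10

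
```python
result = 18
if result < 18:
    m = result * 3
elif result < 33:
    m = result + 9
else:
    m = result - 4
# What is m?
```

Trace (tracking m):
result = 18  # -> result = 18
if result < 18:  # condition is False
elif result < 33:  # condition is True
    m = result + 9  # -> m = 27

Answer: 27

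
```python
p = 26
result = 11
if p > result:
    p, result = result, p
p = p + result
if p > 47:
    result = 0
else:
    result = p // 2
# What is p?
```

Answer: 37

Derivation:
Trace (tracking p):
p = 26  # -> p = 26
result = 11  # -> result = 11
if p > result:  # condition is True
    p, result = (result, p)  # -> p = 11, result = 26
p = p + result  # -> p = 37
if p > 47:  # condition is False
else:
    result = p // 2  # -> result = 18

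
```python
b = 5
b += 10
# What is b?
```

Trace (tracking b):
b = 5  # -> b = 5
b += 10  # -> b = 15

Answer: 15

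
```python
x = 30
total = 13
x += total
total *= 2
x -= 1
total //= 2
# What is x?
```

Answer: 42

Derivation:
Trace (tracking x):
x = 30  # -> x = 30
total = 13  # -> total = 13
x += total  # -> x = 43
total *= 2  # -> total = 26
x -= 1  # -> x = 42
total //= 2  # -> total = 13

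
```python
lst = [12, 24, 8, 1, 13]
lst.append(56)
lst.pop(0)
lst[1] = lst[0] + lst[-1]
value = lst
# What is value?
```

Answer: [24, 80, 1, 13, 56]

Derivation:
Trace (tracking value):
lst = [12, 24, 8, 1, 13]  # -> lst = [12, 24, 8, 1, 13]
lst.append(56)  # -> lst = [12, 24, 8, 1, 13, 56]
lst.pop(0)  # -> lst = [24, 8, 1, 13, 56]
lst[1] = lst[0] + lst[-1]  # -> lst = [24, 80, 1, 13, 56]
value = lst  # -> value = [24, 80, 1, 13, 56]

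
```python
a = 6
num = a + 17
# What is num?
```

Trace (tracking num):
a = 6  # -> a = 6
num = a + 17  # -> num = 23

Answer: 23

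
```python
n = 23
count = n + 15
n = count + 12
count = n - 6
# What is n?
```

Answer: 50

Derivation:
Trace (tracking n):
n = 23  # -> n = 23
count = n + 15  # -> count = 38
n = count + 12  # -> n = 50
count = n - 6  # -> count = 44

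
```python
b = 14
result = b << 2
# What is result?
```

Trace (tracking result):
b = 14  # -> b = 14
result = b << 2  # -> result = 56

Answer: 56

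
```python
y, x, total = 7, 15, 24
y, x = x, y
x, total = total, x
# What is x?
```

Trace (tracking x):
y, x, total = (7, 15, 24)  # -> y = 7, x = 15, total = 24
y, x = (x, y)  # -> y = 15, x = 7
x, total = (total, x)  # -> x = 24, total = 7

Answer: 24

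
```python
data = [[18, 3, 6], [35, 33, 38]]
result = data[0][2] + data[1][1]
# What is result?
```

Answer: 39

Derivation:
Trace (tracking result):
data = [[18, 3, 6], [35, 33, 38]]  # -> data = [[18, 3, 6], [35, 33, 38]]
result = data[0][2] + data[1][1]  # -> result = 39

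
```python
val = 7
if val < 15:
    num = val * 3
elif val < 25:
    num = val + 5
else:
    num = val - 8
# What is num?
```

Answer: 21

Derivation:
Trace (tracking num):
val = 7  # -> val = 7
if val < 15:  # condition is True
    num = val * 3  # -> num = 21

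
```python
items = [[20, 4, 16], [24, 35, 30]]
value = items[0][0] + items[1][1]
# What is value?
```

Answer: 55

Derivation:
Trace (tracking value):
items = [[20, 4, 16], [24, 35, 30]]  # -> items = [[20, 4, 16], [24, 35, 30]]
value = items[0][0] + items[1][1]  # -> value = 55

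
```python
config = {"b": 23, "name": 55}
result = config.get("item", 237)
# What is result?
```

Trace (tracking result):
config = {'b': 23, 'name': 55}  # -> config = {'b': 23, 'name': 55}
result = config.get('item', 237)  # -> result = 237

Answer: 237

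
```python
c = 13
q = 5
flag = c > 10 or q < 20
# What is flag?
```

Answer: True

Derivation:
Trace (tracking flag):
c = 13  # -> c = 13
q = 5  # -> q = 5
flag = c > 10 or q < 20  # -> flag = True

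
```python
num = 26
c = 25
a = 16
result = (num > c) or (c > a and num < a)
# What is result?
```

Answer: True

Derivation:
Trace (tracking result):
num = 26  # -> num = 26
c = 25  # -> c = 25
a = 16  # -> a = 16
result = num > c or (c > a and num < a)  # -> result = True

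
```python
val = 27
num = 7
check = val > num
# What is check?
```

Trace (tracking check):
val = 27  # -> val = 27
num = 7  # -> num = 7
check = val > num  # -> check = True

Answer: True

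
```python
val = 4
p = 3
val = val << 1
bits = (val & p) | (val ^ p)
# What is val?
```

Trace (tracking val):
val = 4  # -> val = 4
p = 3  # -> p = 3
val = val << 1  # -> val = 8
bits = val & p | val ^ p  # -> bits = 11

Answer: 8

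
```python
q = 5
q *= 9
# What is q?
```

Answer: 45

Derivation:
Trace (tracking q):
q = 5  # -> q = 5
q *= 9  # -> q = 45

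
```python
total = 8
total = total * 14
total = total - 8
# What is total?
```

Answer: 104

Derivation:
Trace (tracking total):
total = 8  # -> total = 8
total = total * 14  # -> total = 112
total = total - 8  # -> total = 104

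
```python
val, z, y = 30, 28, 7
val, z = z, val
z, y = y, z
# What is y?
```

Trace (tracking y):
val, z, y = (30, 28, 7)  # -> val = 30, z = 28, y = 7
val, z = (z, val)  # -> val = 28, z = 30
z, y = (y, z)  # -> z = 7, y = 30

Answer: 30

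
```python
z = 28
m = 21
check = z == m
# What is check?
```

Answer: False

Derivation:
Trace (tracking check):
z = 28  # -> z = 28
m = 21  # -> m = 21
check = z == m  # -> check = False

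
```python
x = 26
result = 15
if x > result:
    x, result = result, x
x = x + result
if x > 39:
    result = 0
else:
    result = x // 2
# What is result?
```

Answer: 0

Derivation:
Trace (tracking result):
x = 26  # -> x = 26
result = 15  # -> result = 15
if x > result:  # condition is True
    x, result = (result, x)  # -> x = 15, result = 26
x = x + result  # -> x = 41
if x > 39:  # condition is True
    result = 0  # -> result = 0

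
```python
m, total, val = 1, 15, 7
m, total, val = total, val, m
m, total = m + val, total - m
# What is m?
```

Answer: 16

Derivation:
Trace (tracking m):
m, total, val = (1, 15, 7)  # -> m = 1, total = 15, val = 7
m, total, val = (total, val, m)  # -> m = 15, total = 7, val = 1
m, total = (m + val, total - m)  # -> m = 16, total = -8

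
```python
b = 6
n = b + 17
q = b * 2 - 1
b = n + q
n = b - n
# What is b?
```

Trace (tracking b):
b = 6  # -> b = 6
n = b + 17  # -> n = 23
q = b * 2 - 1  # -> q = 11
b = n + q  # -> b = 34
n = b - n  # -> n = 11

Answer: 34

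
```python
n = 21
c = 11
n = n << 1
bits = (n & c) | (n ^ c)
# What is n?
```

Trace (tracking n):
n = 21  # -> n = 21
c = 11  # -> c = 11
n = n << 1  # -> n = 42
bits = n & c | n ^ c  # -> bits = 43

Answer: 42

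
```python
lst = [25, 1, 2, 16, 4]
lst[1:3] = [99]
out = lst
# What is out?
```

Trace (tracking out):
lst = [25, 1, 2, 16, 4]  # -> lst = [25, 1, 2, 16, 4]
lst[1:3] = [99]  # -> lst = [25, 99, 16, 4]
out = lst  # -> out = [25, 99, 16, 4]

Answer: [25, 99, 16, 4]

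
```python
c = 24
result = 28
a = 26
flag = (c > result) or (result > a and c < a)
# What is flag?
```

Answer: True

Derivation:
Trace (tracking flag):
c = 24  # -> c = 24
result = 28  # -> result = 28
a = 26  # -> a = 26
flag = c > result or (result > a and c < a)  # -> flag = True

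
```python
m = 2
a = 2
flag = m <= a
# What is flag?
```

Trace (tracking flag):
m = 2  # -> m = 2
a = 2  # -> a = 2
flag = m <= a  # -> flag = True

Answer: True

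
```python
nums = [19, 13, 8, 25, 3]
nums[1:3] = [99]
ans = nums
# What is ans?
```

Answer: [19, 99, 25, 3]

Derivation:
Trace (tracking ans):
nums = [19, 13, 8, 25, 3]  # -> nums = [19, 13, 8, 25, 3]
nums[1:3] = [99]  # -> nums = [19, 99, 25, 3]
ans = nums  # -> ans = [19, 99, 25, 3]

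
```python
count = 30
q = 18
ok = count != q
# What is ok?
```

Answer: True

Derivation:
Trace (tracking ok):
count = 30  # -> count = 30
q = 18  # -> q = 18
ok = count != q  # -> ok = True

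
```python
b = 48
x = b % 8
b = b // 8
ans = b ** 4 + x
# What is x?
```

Answer: 0

Derivation:
Trace (tracking x):
b = 48  # -> b = 48
x = b % 8  # -> x = 0
b = b // 8  # -> b = 6
ans = b ** 4 + x  # -> ans = 1296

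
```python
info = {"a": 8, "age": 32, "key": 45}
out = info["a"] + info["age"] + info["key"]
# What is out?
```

Answer: 85

Derivation:
Trace (tracking out):
info = {'a': 8, 'age': 32, 'key': 45}  # -> info = {'a': 8, 'age': 32, 'key': 45}
out = info['a'] + info['age'] + info['key']  # -> out = 85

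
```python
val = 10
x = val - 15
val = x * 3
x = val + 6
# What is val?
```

Trace (tracking val):
val = 10  # -> val = 10
x = val - 15  # -> x = -5
val = x * 3  # -> val = -15
x = val + 6  # -> x = -9

Answer: -15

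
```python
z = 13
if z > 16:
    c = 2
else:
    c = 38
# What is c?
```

Trace (tracking c):
z = 13  # -> z = 13
if z > 16:  # condition is False
else:
    c = 38  # -> c = 38

Answer: 38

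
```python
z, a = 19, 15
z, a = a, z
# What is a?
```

Trace (tracking a):
z, a = (19, 15)  # -> z = 19, a = 15
z, a = (a, z)  # -> z = 15, a = 19

Answer: 19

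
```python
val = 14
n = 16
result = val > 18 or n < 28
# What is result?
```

Trace (tracking result):
val = 14  # -> val = 14
n = 16  # -> n = 16
result = val > 18 or n < 28  # -> result = True

Answer: True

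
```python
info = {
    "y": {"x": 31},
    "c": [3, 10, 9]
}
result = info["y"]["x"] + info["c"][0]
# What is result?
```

Trace (tracking result):
info = {'y': {'x': 31}, 'c': [3, 10, 9]}  # -> info = {'y': {'x': 31}, 'c': [3, 10, 9]}
result = info['y']['x'] + info['c'][0]  # -> result = 34

Answer: 34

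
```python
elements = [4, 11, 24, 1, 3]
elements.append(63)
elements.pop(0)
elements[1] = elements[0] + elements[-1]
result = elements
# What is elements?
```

Trace (tracking elements):
elements = [4, 11, 24, 1, 3]  # -> elements = [4, 11, 24, 1, 3]
elements.append(63)  # -> elements = [4, 11, 24, 1, 3, 63]
elements.pop(0)  # -> elements = [11, 24, 1, 3, 63]
elements[1] = elements[0] + elements[-1]  # -> elements = [11, 74, 1, 3, 63]
result = elements  # -> result = [11, 74, 1, 3, 63]

Answer: [11, 74, 1, 3, 63]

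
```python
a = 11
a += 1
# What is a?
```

Trace (tracking a):
a = 11  # -> a = 11
a += 1  # -> a = 12

Answer: 12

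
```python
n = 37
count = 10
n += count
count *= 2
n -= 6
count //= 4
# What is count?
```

Answer: 5

Derivation:
Trace (tracking count):
n = 37  # -> n = 37
count = 10  # -> count = 10
n += count  # -> n = 47
count *= 2  # -> count = 20
n -= 6  # -> n = 41
count //= 4  # -> count = 5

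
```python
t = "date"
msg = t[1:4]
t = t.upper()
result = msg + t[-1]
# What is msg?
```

Answer: 'ate'

Derivation:
Trace (tracking msg):
t = 'date'  # -> t = 'date'
msg = t[1:4]  # -> msg = 'ate'
t = t.upper()  # -> t = 'DATE'
result = msg + t[-1]  # -> result = 'ateE'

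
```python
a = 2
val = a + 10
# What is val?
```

Trace (tracking val):
a = 2  # -> a = 2
val = a + 10  # -> val = 12

Answer: 12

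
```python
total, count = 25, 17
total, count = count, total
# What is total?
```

Trace (tracking total):
total, count = (25, 17)  # -> total = 25, count = 17
total, count = (count, total)  # -> total = 17, count = 25

Answer: 17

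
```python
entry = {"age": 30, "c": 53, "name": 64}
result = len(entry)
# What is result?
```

Answer: 3

Derivation:
Trace (tracking result):
entry = {'age': 30, 'c': 53, 'name': 64}  # -> entry = {'age': 30, 'c': 53, 'name': 64}
result = len(entry)  # -> result = 3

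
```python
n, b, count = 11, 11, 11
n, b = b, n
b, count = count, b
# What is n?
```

Trace (tracking n):
n, b, count = (11, 11, 11)  # -> n = 11, b = 11, count = 11
n, b = (b, n)  # -> n = 11, b = 11
b, count = (count, b)  # -> b = 11, count = 11

Answer: 11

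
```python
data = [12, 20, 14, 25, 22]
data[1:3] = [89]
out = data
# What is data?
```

Answer: [12, 89, 25, 22]

Derivation:
Trace (tracking data):
data = [12, 20, 14, 25, 22]  # -> data = [12, 20, 14, 25, 22]
data[1:3] = [89]  # -> data = [12, 89, 25, 22]
out = data  # -> out = [12, 89, 25, 22]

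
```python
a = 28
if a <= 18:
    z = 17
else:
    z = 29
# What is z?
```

Answer: 29

Derivation:
Trace (tracking z):
a = 28  # -> a = 28
if a <= 18:  # condition is False
else:
    z = 29  # -> z = 29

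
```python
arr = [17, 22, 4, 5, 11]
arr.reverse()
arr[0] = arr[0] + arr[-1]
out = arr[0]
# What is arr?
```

Trace (tracking arr):
arr = [17, 22, 4, 5, 11]  # -> arr = [17, 22, 4, 5, 11]
arr.reverse()  # -> arr = [11, 5, 4, 22, 17]
arr[0] = arr[0] + arr[-1]  # -> arr = [28, 5, 4, 22, 17]
out = arr[0]  # -> out = 28

Answer: [28, 5, 4, 22, 17]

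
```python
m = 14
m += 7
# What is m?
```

Trace (tracking m):
m = 14  # -> m = 14
m += 7  # -> m = 21

Answer: 21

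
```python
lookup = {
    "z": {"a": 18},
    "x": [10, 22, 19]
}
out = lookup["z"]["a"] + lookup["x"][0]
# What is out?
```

Answer: 28

Derivation:
Trace (tracking out):
lookup = {'z': {'a': 18}, 'x': [10, 22, 19]}  # -> lookup = {'z': {'a': 18}, 'x': [10, 22, 19]}
out = lookup['z']['a'] + lookup['x'][0]  # -> out = 28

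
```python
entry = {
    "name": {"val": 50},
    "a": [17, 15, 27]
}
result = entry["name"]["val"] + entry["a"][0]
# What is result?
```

Trace (tracking result):
entry = {'name': {'val': 50}, 'a': [17, 15, 27]}  # -> entry = {'name': {'val': 50}, 'a': [17, 15, 27]}
result = entry['name']['val'] + entry['a'][0]  # -> result = 67

Answer: 67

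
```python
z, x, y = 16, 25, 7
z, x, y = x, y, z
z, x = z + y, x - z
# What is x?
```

Answer: -18

Derivation:
Trace (tracking x):
z, x, y = (16, 25, 7)  # -> z = 16, x = 25, y = 7
z, x, y = (x, y, z)  # -> z = 25, x = 7, y = 16
z, x = (z + y, x - z)  # -> z = 41, x = -18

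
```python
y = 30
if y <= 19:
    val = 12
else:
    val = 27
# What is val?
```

Answer: 27

Derivation:
Trace (tracking val):
y = 30  # -> y = 30
if y <= 19:  # condition is False
else:
    val = 27  # -> val = 27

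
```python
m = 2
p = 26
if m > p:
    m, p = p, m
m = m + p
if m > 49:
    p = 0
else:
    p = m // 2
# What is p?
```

Answer: 14

Derivation:
Trace (tracking p):
m = 2  # -> m = 2
p = 26  # -> p = 26
if m > p:  # condition is False
m = m + p  # -> m = 28
if m > 49:  # condition is False
else:
    p = m // 2  # -> p = 14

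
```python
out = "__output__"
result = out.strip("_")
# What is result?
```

Trace (tracking result):
out = '__output__'  # -> out = '__output__'
result = out.strip('_')  # -> result = 'output'

Answer: 'output'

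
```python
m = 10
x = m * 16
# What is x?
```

Answer: 160

Derivation:
Trace (tracking x):
m = 10  # -> m = 10
x = m * 16  # -> x = 160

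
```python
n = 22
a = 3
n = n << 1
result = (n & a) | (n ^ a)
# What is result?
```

Trace (tracking result):
n = 22  # -> n = 22
a = 3  # -> a = 3
n = n << 1  # -> n = 44
result = n & a | n ^ a  # -> result = 47

Answer: 47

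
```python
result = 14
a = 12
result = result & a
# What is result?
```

Answer: 12

Derivation:
Trace (tracking result):
result = 14  # -> result = 14
a = 12  # -> a = 12
result = result & a  # -> result = 12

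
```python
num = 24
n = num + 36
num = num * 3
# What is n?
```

Answer: 60

Derivation:
Trace (tracking n):
num = 24  # -> num = 24
n = num + 36  # -> n = 60
num = num * 3  # -> num = 72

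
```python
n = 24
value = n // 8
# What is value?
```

Trace (tracking value):
n = 24  # -> n = 24
value = n // 8  # -> value = 3

Answer: 3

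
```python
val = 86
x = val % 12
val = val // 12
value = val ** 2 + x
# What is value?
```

Trace (tracking value):
val = 86  # -> val = 86
x = val % 12  # -> x = 2
val = val // 12  # -> val = 7
value = val ** 2 + x  # -> value = 51

Answer: 51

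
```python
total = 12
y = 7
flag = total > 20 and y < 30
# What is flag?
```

Trace (tracking flag):
total = 12  # -> total = 12
y = 7  # -> y = 7
flag = total > 20 and y < 30  # -> flag = False

Answer: False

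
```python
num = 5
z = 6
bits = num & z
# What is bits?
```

Answer: 4

Derivation:
Trace (tracking bits):
num = 5  # -> num = 5
z = 6  # -> z = 6
bits = num & z  # -> bits = 4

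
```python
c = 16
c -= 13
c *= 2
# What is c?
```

Trace (tracking c):
c = 16  # -> c = 16
c -= 13  # -> c = 3
c *= 2  # -> c = 6

Answer: 6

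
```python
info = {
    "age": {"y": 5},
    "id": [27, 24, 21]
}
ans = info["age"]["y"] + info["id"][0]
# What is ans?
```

Trace (tracking ans):
info = {'age': {'y': 5}, 'id': [27, 24, 21]}  # -> info = {'age': {'y': 5}, 'id': [27, 24, 21]}
ans = info['age']['y'] + info['id'][0]  # -> ans = 32

Answer: 32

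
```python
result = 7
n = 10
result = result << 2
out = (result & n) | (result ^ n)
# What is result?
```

Answer: 28

Derivation:
Trace (tracking result):
result = 7  # -> result = 7
n = 10  # -> n = 10
result = result << 2  # -> result = 28
out = result & n | result ^ n  # -> out = 30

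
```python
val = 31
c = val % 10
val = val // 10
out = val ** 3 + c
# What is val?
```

Answer: 3

Derivation:
Trace (tracking val):
val = 31  # -> val = 31
c = val % 10  # -> c = 1
val = val // 10  # -> val = 3
out = val ** 3 + c  # -> out = 28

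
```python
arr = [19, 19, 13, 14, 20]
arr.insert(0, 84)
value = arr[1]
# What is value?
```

Trace (tracking value):
arr = [19, 19, 13, 14, 20]  # -> arr = [19, 19, 13, 14, 20]
arr.insert(0, 84)  # -> arr = [84, 19, 19, 13, 14, 20]
value = arr[1]  # -> value = 19

Answer: 19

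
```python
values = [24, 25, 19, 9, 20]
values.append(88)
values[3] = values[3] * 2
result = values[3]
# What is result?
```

Answer: 18

Derivation:
Trace (tracking result):
values = [24, 25, 19, 9, 20]  # -> values = [24, 25, 19, 9, 20]
values.append(88)  # -> values = [24, 25, 19, 9, 20, 88]
values[3] = values[3] * 2  # -> values = [24, 25, 19, 18, 20, 88]
result = values[3]  # -> result = 18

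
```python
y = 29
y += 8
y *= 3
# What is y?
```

Answer: 111

Derivation:
Trace (tracking y):
y = 29  # -> y = 29
y += 8  # -> y = 37
y *= 3  # -> y = 111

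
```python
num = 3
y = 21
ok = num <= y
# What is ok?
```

Answer: True

Derivation:
Trace (tracking ok):
num = 3  # -> num = 3
y = 21  # -> y = 21
ok = num <= y  # -> ok = True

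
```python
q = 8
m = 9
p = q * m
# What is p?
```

Answer: 72

Derivation:
Trace (tracking p):
q = 8  # -> q = 8
m = 9  # -> m = 9
p = q * m  # -> p = 72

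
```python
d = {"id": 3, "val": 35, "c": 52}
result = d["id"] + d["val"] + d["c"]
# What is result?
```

Answer: 90

Derivation:
Trace (tracking result):
d = {'id': 3, 'val': 35, 'c': 52}  # -> d = {'id': 3, 'val': 35, 'c': 52}
result = d['id'] + d['val'] + d['c']  # -> result = 90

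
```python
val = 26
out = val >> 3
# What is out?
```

Trace (tracking out):
val = 26  # -> val = 26
out = val >> 3  # -> out = 3

Answer: 3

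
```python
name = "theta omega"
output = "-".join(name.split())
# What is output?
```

Trace (tracking output):
name = 'theta omega'  # -> name = 'theta omega'
output = '-'.join(name.split())  # -> output = 'theta-omega'

Answer: 'theta-omega'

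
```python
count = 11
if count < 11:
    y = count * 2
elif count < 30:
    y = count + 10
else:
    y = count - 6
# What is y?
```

Answer: 21

Derivation:
Trace (tracking y):
count = 11  # -> count = 11
if count < 11:  # condition is False
elif count < 30:  # condition is True
    y = count + 10  # -> y = 21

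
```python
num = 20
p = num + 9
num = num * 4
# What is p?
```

Trace (tracking p):
num = 20  # -> num = 20
p = num + 9  # -> p = 29
num = num * 4  # -> num = 80

Answer: 29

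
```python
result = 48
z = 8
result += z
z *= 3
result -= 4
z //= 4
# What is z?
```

Trace (tracking z):
result = 48  # -> result = 48
z = 8  # -> z = 8
result += z  # -> result = 56
z *= 3  # -> z = 24
result -= 4  # -> result = 52
z //= 4  # -> z = 6

Answer: 6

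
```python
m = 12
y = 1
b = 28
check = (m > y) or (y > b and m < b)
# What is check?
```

Trace (tracking check):
m = 12  # -> m = 12
y = 1  # -> y = 1
b = 28  # -> b = 28
check = m > y or (y > b and m < b)  # -> check = True

Answer: True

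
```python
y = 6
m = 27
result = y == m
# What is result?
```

Answer: False

Derivation:
Trace (tracking result):
y = 6  # -> y = 6
m = 27  # -> m = 27
result = y == m  # -> result = False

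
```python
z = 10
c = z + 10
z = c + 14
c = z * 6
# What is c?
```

Trace (tracking c):
z = 10  # -> z = 10
c = z + 10  # -> c = 20
z = c + 14  # -> z = 34
c = z * 6  # -> c = 204

Answer: 204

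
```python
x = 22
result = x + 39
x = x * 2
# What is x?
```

Trace (tracking x):
x = 22  # -> x = 22
result = x + 39  # -> result = 61
x = x * 2  # -> x = 44

Answer: 44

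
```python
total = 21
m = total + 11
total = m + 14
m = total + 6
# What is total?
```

Trace (tracking total):
total = 21  # -> total = 21
m = total + 11  # -> m = 32
total = m + 14  # -> total = 46
m = total + 6  # -> m = 52

Answer: 46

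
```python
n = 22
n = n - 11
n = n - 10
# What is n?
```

Answer: 1

Derivation:
Trace (tracking n):
n = 22  # -> n = 22
n = n - 11  # -> n = 11
n = n - 10  # -> n = 1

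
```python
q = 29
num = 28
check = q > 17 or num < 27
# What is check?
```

Answer: True

Derivation:
Trace (tracking check):
q = 29  # -> q = 29
num = 28  # -> num = 28
check = q > 17 or num < 27  # -> check = True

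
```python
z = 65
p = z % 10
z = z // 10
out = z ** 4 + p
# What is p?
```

Trace (tracking p):
z = 65  # -> z = 65
p = z % 10  # -> p = 5
z = z // 10  # -> z = 6
out = z ** 4 + p  # -> out = 1301

Answer: 5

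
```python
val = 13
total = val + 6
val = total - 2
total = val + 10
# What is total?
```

Trace (tracking total):
val = 13  # -> val = 13
total = val + 6  # -> total = 19
val = total - 2  # -> val = 17
total = val + 10  # -> total = 27

Answer: 27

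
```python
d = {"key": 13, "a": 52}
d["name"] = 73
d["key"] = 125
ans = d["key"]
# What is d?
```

Trace (tracking d):
d = {'key': 13, 'a': 52}  # -> d = {'key': 13, 'a': 52}
d['name'] = 73  # -> d = {'key': 13, 'a': 52, 'name': 73}
d['key'] = 125  # -> d = {'key': 125, 'a': 52, 'name': 73}
ans = d['key']  # -> ans = 125

Answer: {'key': 125, 'a': 52, 'name': 73}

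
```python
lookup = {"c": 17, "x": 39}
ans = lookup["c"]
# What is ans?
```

Trace (tracking ans):
lookup = {'c': 17, 'x': 39}  # -> lookup = {'c': 17, 'x': 39}
ans = lookup['c']  # -> ans = 17

Answer: 17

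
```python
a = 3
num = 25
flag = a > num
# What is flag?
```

Trace (tracking flag):
a = 3  # -> a = 3
num = 25  # -> num = 25
flag = a > num  # -> flag = False

Answer: False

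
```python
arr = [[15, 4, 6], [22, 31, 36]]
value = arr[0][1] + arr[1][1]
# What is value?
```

Trace (tracking value):
arr = [[15, 4, 6], [22, 31, 36]]  # -> arr = [[15, 4, 6], [22, 31, 36]]
value = arr[0][1] + arr[1][1]  # -> value = 35

Answer: 35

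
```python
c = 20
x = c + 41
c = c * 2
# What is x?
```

Answer: 61

Derivation:
Trace (tracking x):
c = 20  # -> c = 20
x = c + 41  # -> x = 61
c = c * 2  # -> c = 40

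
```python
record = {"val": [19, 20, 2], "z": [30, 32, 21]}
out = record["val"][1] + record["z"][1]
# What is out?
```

Trace (tracking out):
record = {'val': [19, 20, 2], 'z': [30, 32, 21]}  # -> record = {'val': [19, 20, 2], 'z': [30, 32, 21]}
out = record['val'][1] + record['z'][1]  # -> out = 52

Answer: 52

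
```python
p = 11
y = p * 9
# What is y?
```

Trace (tracking y):
p = 11  # -> p = 11
y = p * 9  # -> y = 99

Answer: 99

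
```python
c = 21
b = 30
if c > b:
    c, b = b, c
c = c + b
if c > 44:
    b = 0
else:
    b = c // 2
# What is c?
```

Trace (tracking c):
c = 21  # -> c = 21
b = 30  # -> b = 30
if c > b:  # condition is False
c = c + b  # -> c = 51
if c > 44:  # condition is True
    b = 0  # -> b = 0

Answer: 51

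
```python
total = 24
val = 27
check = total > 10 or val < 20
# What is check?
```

Answer: True

Derivation:
Trace (tracking check):
total = 24  # -> total = 24
val = 27  # -> val = 27
check = total > 10 or val < 20  # -> check = True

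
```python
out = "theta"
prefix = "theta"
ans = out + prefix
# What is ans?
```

Answer: 'thetatheta'

Derivation:
Trace (tracking ans):
out = 'theta'  # -> out = 'theta'
prefix = 'theta'  # -> prefix = 'theta'
ans = out + prefix  # -> ans = 'thetatheta'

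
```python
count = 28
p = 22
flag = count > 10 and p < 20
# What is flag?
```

Trace (tracking flag):
count = 28  # -> count = 28
p = 22  # -> p = 22
flag = count > 10 and p < 20  # -> flag = False

Answer: False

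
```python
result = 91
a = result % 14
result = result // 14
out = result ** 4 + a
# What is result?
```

Trace (tracking result):
result = 91  # -> result = 91
a = result % 14  # -> a = 7
result = result // 14  # -> result = 6
out = result ** 4 + a  # -> out = 1303

Answer: 6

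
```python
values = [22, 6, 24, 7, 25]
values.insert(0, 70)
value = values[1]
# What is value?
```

Trace (tracking value):
values = [22, 6, 24, 7, 25]  # -> values = [22, 6, 24, 7, 25]
values.insert(0, 70)  # -> values = [70, 22, 6, 24, 7, 25]
value = values[1]  # -> value = 22

Answer: 22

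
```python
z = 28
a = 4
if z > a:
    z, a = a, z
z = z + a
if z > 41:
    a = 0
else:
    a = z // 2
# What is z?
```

Answer: 32

Derivation:
Trace (tracking z):
z = 28  # -> z = 28
a = 4  # -> a = 4
if z > a:  # condition is True
    z, a = (a, z)  # -> z = 4, a = 28
z = z + a  # -> z = 32
if z > 41:  # condition is False
else:
    a = z // 2  # -> a = 16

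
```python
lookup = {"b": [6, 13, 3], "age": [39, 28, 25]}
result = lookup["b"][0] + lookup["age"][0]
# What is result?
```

Answer: 45

Derivation:
Trace (tracking result):
lookup = {'b': [6, 13, 3], 'age': [39, 28, 25]}  # -> lookup = {'b': [6, 13, 3], 'age': [39, 28, 25]}
result = lookup['b'][0] + lookup['age'][0]  # -> result = 45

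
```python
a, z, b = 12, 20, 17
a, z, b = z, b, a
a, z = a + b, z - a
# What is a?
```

Answer: 32

Derivation:
Trace (tracking a):
a, z, b = (12, 20, 17)  # -> a = 12, z = 20, b = 17
a, z, b = (z, b, a)  # -> a = 20, z = 17, b = 12
a, z = (a + b, z - a)  # -> a = 32, z = -3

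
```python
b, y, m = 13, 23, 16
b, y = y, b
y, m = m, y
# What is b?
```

Answer: 23

Derivation:
Trace (tracking b):
b, y, m = (13, 23, 16)  # -> b = 13, y = 23, m = 16
b, y = (y, b)  # -> b = 23, y = 13
y, m = (m, y)  # -> y = 16, m = 13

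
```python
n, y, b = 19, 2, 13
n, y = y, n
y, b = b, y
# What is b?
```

Trace (tracking b):
n, y, b = (19, 2, 13)  # -> n = 19, y = 2, b = 13
n, y = (y, n)  # -> n = 2, y = 19
y, b = (b, y)  # -> y = 13, b = 19

Answer: 19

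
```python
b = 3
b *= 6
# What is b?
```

Answer: 18

Derivation:
Trace (tracking b):
b = 3  # -> b = 3
b *= 6  # -> b = 18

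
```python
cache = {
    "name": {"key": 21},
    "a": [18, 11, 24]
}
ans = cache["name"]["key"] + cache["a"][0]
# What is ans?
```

Answer: 39

Derivation:
Trace (tracking ans):
cache = {'name': {'key': 21}, 'a': [18, 11, 24]}  # -> cache = {'name': {'key': 21}, 'a': [18, 11, 24]}
ans = cache['name']['key'] + cache['a'][0]  # -> ans = 39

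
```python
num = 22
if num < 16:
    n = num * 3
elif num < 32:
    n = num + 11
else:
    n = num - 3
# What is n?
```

Answer: 33

Derivation:
Trace (tracking n):
num = 22  # -> num = 22
if num < 16:  # condition is False
elif num < 32:  # condition is True
    n = num + 11  # -> n = 33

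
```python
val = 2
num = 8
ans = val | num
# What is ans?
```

Trace (tracking ans):
val = 2  # -> val = 2
num = 8  # -> num = 8
ans = val | num  # -> ans = 10

Answer: 10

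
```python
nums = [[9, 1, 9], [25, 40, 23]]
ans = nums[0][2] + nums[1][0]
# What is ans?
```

Answer: 34

Derivation:
Trace (tracking ans):
nums = [[9, 1, 9], [25, 40, 23]]  # -> nums = [[9, 1, 9], [25, 40, 23]]
ans = nums[0][2] + nums[1][0]  # -> ans = 34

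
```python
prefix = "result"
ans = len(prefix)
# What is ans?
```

Trace (tracking ans):
prefix = 'result'  # -> prefix = 'result'
ans = len(prefix)  # -> ans = 6

Answer: 6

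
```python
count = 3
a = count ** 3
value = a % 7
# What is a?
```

Answer: 27

Derivation:
Trace (tracking a):
count = 3  # -> count = 3
a = count ** 3  # -> a = 27
value = a % 7  # -> value = 6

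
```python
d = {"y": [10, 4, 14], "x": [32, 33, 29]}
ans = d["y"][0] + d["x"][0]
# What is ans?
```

Trace (tracking ans):
d = {'y': [10, 4, 14], 'x': [32, 33, 29]}  # -> d = {'y': [10, 4, 14], 'x': [32, 33, 29]}
ans = d['y'][0] + d['x'][0]  # -> ans = 42

Answer: 42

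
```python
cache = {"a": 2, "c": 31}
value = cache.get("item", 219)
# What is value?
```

Answer: 219

Derivation:
Trace (tracking value):
cache = {'a': 2, 'c': 31}  # -> cache = {'a': 2, 'c': 31}
value = cache.get('item', 219)  # -> value = 219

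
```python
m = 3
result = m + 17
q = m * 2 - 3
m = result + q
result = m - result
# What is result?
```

Trace (tracking result):
m = 3  # -> m = 3
result = m + 17  # -> result = 20
q = m * 2 - 3  # -> q = 3
m = result + q  # -> m = 23
result = m - result  # -> result = 3

Answer: 3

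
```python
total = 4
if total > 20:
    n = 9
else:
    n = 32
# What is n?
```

Trace (tracking n):
total = 4  # -> total = 4
if total > 20:  # condition is False
else:
    n = 32  # -> n = 32

Answer: 32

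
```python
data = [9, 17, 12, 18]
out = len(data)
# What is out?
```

Answer: 4

Derivation:
Trace (tracking out):
data = [9, 17, 12, 18]  # -> data = [9, 17, 12, 18]
out = len(data)  # -> out = 4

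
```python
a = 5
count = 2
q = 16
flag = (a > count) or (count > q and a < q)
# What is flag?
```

Answer: True

Derivation:
Trace (tracking flag):
a = 5  # -> a = 5
count = 2  # -> count = 2
q = 16  # -> q = 16
flag = a > count or (count > q and a < q)  # -> flag = True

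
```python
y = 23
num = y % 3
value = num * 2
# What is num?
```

Answer: 2

Derivation:
Trace (tracking num):
y = 23  # -> y = 23
num = y % 3  # -> num = 2
value = num * 2  # -> value = 4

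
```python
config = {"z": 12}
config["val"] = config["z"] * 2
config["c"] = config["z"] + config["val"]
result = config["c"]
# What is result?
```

Trace (tracking result):
config = {'z': 12}  # -> config = {'z': 12}
config['val'] = config['z'] * 2  # -> config = {'z': 12, 'val': 24}
config['c'] = config['z'] + config['val']  # -> config = {'z': 12, 'val': 24, 'c': 36}
result = config['c']  # -> result = 36

Answer: 36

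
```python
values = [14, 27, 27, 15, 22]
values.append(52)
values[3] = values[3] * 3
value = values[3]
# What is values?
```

Answer: [14, 27, 27, 45, 22, 52]

Derivation:
Trace (tracking values):
values = [14, 27, 27, 15, 22]  # -> values = [14, 27, 27, 15, 22]
values.append(52)  # -> values = [14, 27, 27, 15, 22, 52]
values[3] = values[3] * 3  # -> values = [14, 27, 27, 45, 22, 52]
value = values[3]  # -> value = 45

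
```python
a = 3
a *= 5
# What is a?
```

Trace (tracking a):
a = 3  # -> a = 3
a *= 5  # -> a = 15

Answer: 15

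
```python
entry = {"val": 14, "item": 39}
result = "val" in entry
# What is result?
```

Trace (tracking result):
entry = {'val': 14, 'item': 39}  # -> entry = {'val': 14, 'item': 39}
result = 'val' in entry  # -> result = True

Answer: True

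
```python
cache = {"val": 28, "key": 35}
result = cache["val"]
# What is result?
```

Answer: 28

Derivation:
Trace (tracking result):
cache = {'val': 28, 'key': 35}  # -> cache = {'val': 28, 'key': 35}
result = cache['val']  # -> result = 28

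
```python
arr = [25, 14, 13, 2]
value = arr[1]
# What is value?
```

Trace (tracking value):
arr = [25, 14, 13, 2]  # -> arr = [25, 14, 13, 2]
value = arr[1]  # -> value = 14

Answer: 14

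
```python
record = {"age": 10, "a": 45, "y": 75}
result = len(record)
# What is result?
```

Trace (tracking result):
record = {'age': 10, 'a': 45, 'y': 75}  # -> record = {'age': 10, 'a': 45, 'y': 75}
result = len(record)  # -> result = 3

Answer: 3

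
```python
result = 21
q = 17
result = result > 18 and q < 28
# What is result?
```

Answer: True

Derivation:
Trace (tracking result):
result = 21  # -> result = 21
q = 17  # -> q = 17
result = result > 18 and q < 28  # -> result = True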